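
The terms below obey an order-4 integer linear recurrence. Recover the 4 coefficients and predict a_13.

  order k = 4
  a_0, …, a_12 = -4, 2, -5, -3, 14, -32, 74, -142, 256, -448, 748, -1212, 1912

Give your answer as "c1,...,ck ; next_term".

-2,0,0,-2 ; -2928

  a_4 = -2·-3 + 0·-5 + 0·2 + -2·-4 = 14
  a_5 = -2·14 + 0·-3 + 0·-5 + -2·2 = -32
  a_6 = -2·-32 + 0·14 + 0·-3 + -2·-5 = 74
  a_7 = -2·74 + 0·-32 + 0·14 + -2·-3 = -142
  a_8 = -2·-142 + 0·74 + 0·-32 + -2·14 = 256
  a_9 = -2·256 + 0·-142 + 0·74 + -2·-32 = -448
  a_10 = -2·-448 + 0·256 + 0·-142 + -2·74 = 748
  a_11 = -2·748 + 0·-448 + 0·256 + -2·-142 = -1212
  a_12 = -2·-1212 + 0·748 + 0·-448 + -2·256 = 1912
  a_13 = -2·1912 + 0·-1212 + 0·748 + -2·-448 = -2928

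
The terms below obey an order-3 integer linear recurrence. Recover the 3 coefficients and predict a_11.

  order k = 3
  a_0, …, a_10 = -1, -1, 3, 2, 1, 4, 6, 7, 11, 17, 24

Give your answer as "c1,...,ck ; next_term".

1,0,1 ; 35

  a_3 = 1·3 + 0·-1 + 1·-1 = 2
  a_4 = 1·2 + 0·3 + 1·-1 = 1
  a_5 = 1·1 + 0·2 + 1·3 = 4
  a_6 = 1·4 + 0·1 + 1·2 = 6
  a_7 = 1·6 + 0·4 + 1·1 = 7
  a_8 = 1·7 + 0·6 + 1·4 = 11
  a_9 = 1·11 + 0·7 + 1·6 = 17
  a_10 = 1·17 + 0·11 + 1·7 = 24
  a_11 = 1·24 + 0·17 + 1·11 = 35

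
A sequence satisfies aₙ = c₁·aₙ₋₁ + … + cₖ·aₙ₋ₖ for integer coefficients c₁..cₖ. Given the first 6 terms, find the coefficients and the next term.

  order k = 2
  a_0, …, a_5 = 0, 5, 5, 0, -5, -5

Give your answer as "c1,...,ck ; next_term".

  a_2 = 1·5 + -1·0 = 5
  a_3 = 1·5 + -1·5 = 0
  a_4 = 1·0 + -1·5 = -5
  a_5 = 1·-5 + -1·0 = -5
  a_6 = 1·-5 + -1·-5 = 0

1,-1 ; 0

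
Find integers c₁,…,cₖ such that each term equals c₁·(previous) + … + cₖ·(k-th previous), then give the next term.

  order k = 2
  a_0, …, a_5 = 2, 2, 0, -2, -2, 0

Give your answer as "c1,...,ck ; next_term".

1,-1 ; 2

  a_2 = 1·2 + -1·2 = 0
  a_3 = 1·0 + -1·2 = -2
  a_4 = 1·-2 + -1·0 = -2
  a_5 = 1·-2 + -1·-2 = 0
  a_6 = 1·0 + -1·-2 = 2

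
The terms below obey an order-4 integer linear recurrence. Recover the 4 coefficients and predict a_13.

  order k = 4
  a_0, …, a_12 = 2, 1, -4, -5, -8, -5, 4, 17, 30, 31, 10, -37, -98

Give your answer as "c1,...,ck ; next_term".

1,0,-1,-1 ; -139

  a_4 = 1·-5 + 0·-4 + -1·1 + -1·2 = -8
  a_5 = 1·-8 + 0·-5 + -1·-4 + -1·1 = -5
  a_6 = 1·-5 + 0·-8 + -1·-5 + -1·-4 = 4
  a_7 = 1·4 + 0·-5 + -1·-8 + -1·-5 = 17
  a_8 = 1·17 + 0·4 + -1·-5 + -1·-8 = 30
  a_9 = 1·30 + 0·17 + -1·4 + -1·-5 = 31
  a_10 = 1·31 + 0·30 + -1·17 + -1·4 = 10
  a_11 = 1·10 + 0·31 + -1·30 + -1·17 = -37
  a_12 = 1·-37 + 0·10 + -1·31 + -1·30 = -98
  a_13 = 1·-98 + 0·-37 + -1·10 + -1·31 = -139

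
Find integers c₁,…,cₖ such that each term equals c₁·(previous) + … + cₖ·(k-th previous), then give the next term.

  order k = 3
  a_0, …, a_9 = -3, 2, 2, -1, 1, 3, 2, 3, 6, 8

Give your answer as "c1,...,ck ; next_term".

1,0,1 ; 11

  a_3 = 1·2 + 0·2 + 1·-3 = -1
  a_4 = 1·-1 + 0·2 + 1·2 = 1
  a_5 = 1·1 + 0·-1 + 1·2 = 3
  a_6 = 1·3 + 0·1 + 1·-1 = 2
  a_7 = 1·2 + 0·3 + 1·1 = 3
  a_8 = 1·3 + 0·2 + 1·3 = 6
  a_9 = 1·6 + 0·3 + 1·2 = 8
  a_10 = 1·8 + 0·6 + 1·3 = 11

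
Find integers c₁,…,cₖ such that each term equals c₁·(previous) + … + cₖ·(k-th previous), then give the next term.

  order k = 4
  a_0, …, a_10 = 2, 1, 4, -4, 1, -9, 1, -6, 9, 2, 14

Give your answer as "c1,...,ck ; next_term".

0,1,-1,-1 ; -1

  a_4 = 0·-4 + 1·4 + -1·1 + -1·2 = 1
  a_5 = 0·1 + 1·-4 + -1·4 + -1·1 = -9
  a_6 = 0·-9 + 1·1 + -1·-4 + -1·4 = 1
  a_7 = 0·1 + 1·-9 + -1·1 + -1·-4 = -6
  a_8 = 0·-6 + 1·1 + -1·-9 + -1·1 = 9
  a_9 = 0·9 + 1·-6 + -1·1 + -1·-9 = 2
  a_10 = 0·2 + 1·9 + -1·-6 + -1·1 = 14
  a_11 = 0·14 + 1·2 + -1·9 + -1·-6 = -1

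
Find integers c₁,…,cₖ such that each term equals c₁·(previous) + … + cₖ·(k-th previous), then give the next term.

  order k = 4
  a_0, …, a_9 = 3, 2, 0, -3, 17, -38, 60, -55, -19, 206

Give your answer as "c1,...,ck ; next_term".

-3,-3,1,2 ; -496

  a_4 = -3·-3 + -3·0 + 1·2 + 2·3 = 17
  a_5 = -3·17 + -3·-3 + 1·0 + 2·2 = -38
  a_6 = -3·-38 + -3·17 + 1·-3 + 2·0 = 60
  a_7 = -3·60 + -3·-38 + 1·17 + 2·-3 = -55
  a_8 = -3·-55 + -3·60 + 1·-38 + 2·17 = -19
  a_9 = -3·-19 + -3·-55 + 1·60 + 2·-38 = 206
  a_10 = -3·206 + -3·-19 + 1·-55 + 2·60 = -496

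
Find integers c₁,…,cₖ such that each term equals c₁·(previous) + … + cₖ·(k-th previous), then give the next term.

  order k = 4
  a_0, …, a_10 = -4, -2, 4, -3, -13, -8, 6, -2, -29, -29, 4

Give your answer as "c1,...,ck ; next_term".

1,-1,1,1 ; 2

  a_4 = 1·-3 + -1·4 + 1·-2 + 1·-4 = -13
  a_5 = 1·-13 + -1·-3 + 1·4 + 1·-2 = -8
  a_6 = 1·-8 + -1·-13 + 1·-3 + 1·4 = 6
  a_7 = 1·6 + -1·-8 + 1·-13 + 1·-3 = -2
  a_8 = 1·-2 + -1·6 + 1·-8 + 1·-13 = -29
  a_9 = 1·-29 + -1·-2 + 1·6 + 1·-8 = -29
  a_10 = 1·-29 + -1·-29 + 1·-2 + 1·6 = 4
  a_11 = 1·4 + -1·-29 + 1·-29 + 1·-2 = 2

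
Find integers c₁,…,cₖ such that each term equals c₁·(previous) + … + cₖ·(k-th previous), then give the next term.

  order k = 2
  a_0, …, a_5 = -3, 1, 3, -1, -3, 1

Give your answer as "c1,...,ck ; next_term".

  a_2 = 0·1 + -1·-3 = 3
  a_3 = 0·3 + -1·1 = -1
  a_4 = 0·-1 + -1·3 = -3
  a_5 = 0·-3 + -1·-1 = 1
  a_6 = 0·1 + -1·-3 = 3

0,-1 ; 3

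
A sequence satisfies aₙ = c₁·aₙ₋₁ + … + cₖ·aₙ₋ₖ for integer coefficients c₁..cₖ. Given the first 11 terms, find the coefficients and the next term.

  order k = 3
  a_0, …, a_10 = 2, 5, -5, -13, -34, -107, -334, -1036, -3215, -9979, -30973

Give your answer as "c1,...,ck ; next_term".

3,0,1 ; -96134

  a_3 = 3·-5 + 0·5 + 1·2 = -13
  a_4 = 3·-13 + 0·-5 + 1·5 = -34
  a_5 = 3·-34 + 0·-13 + 1·-5 = -107
  a_6 = 3·-107 + 0·-34 + 1·-13 = -334
  a_7 = 3·-334 + 0·-107 + 1·-34 = -1036
  a_8 = 3·-1036 + 0·-334 + 1·-107 = -3215
  a_9 = 3·-3215 + 0·-1036 + 1·-334 = -9979
  a_10 = 3·-9979 + 0·-3215 + 1·-1036 = -30973
  a_11 = 3·-30973 + 0·-9979 + 1·-3215 = -96134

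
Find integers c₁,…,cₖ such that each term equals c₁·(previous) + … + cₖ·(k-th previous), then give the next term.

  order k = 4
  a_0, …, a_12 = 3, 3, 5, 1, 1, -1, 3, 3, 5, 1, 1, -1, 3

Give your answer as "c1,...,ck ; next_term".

1,0,-1,1 ; 3

  a_4 = 1·1 + 0·5 + -1·3 + 1·3 = 1
  a_5 = 1·1 + 0·1 + -1·5 + 1·3 = -1
  a_6 = 1·-1 + 0·1 + -1·1 + 1·5 = 3
  a_7 = 1·3 + 0·-1 + -1·1 + 1·1 = 3
  a_8 = 1·3 + 0·3 + -1·-1 + 1·1 = 5
  a_9 = 1·5 + 0·3 + -1·3 + 1·-1 = 1
  a_10 = 1·1 + 0·5 + -1·3 + 1·3 = 1
  a_11 = 1·1 + 0·1 + -1·5 + 1·3 = -1
  a_12 = 1·-1 + 0·1 + -1·1 + 1·5 = 3
  a_13 = 1·3 + 0·-1 + -1·1 + 1·1 = 3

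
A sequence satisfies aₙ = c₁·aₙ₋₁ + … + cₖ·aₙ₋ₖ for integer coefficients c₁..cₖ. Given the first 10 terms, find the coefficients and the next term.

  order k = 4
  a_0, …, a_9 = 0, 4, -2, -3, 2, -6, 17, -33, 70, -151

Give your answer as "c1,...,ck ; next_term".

  a_4 = -2·-3 + 0·-2 + -1·4 + -1·0 = 2
  a_5 = -2·2 + 0·-3 + -1·-2 + -1·4 = -6
  a_6 = -2·-6 + 0·2 + -1·-3 + -1·-2 = 17
  a_7 = -2·17 + 0·-6 + -1·2 + -1·-3 = -33
  a_8 = -2·-33 + 0·17 + -1·-6 + -1·2 = 70
  a_9 = -2·70 + 0·-33 + -1·17 + -1·-6 = -151
  a_10 = -2·-151 + 0·70 + -1·-33 + -1·17 = 318

-2,0,-1,-1 ; 318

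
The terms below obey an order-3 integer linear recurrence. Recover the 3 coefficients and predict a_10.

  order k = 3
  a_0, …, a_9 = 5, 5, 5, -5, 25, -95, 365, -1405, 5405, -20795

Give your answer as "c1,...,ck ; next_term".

  a_3 = -3·5 + 3·5 + -1·5 = -5
  a_4 = -3·-5 + 3·5 + -1·5 = 25
  a_5 = -3·25 + 3·-5 + -1·5 = -95
  a_6 = -3·-95 + 3·25 + -1·-5 = 365
  a_7 = -3·365 + 3·-95 + -1·25 = -1405
  a_8 = -3·-1405 + 3·365 + -1·-95 = 5405
  a_9 = -3·5405 + 3·-1405 + -1·365 = -20795
  a_10 = -3·-20795 + 3·5405 + -1·-1405 = 80005

-3,3,-1 ; 80005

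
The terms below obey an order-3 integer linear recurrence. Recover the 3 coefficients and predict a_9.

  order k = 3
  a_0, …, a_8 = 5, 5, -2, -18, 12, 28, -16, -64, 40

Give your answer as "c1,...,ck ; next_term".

-1,-2,-2 ; 120

  a_3 = -1·-2 + -2·5 + -2·5 = -18
  a_4 = -1·-18 + -2·-2 + -2·5 = 12
  a_5 = -1·12 + -2·-18 + -2·-2 = 28
  a_6 = -1·28 + -2·12 + -2·-18 = -16
  a_7 = -1·-16 + -2·28 + -2·12 = -64
  a_8 = -1·-64 + -2·-16 + -2·28 = 40
  a_9 = -1·40 + -2·-64 + -2·-16 = 120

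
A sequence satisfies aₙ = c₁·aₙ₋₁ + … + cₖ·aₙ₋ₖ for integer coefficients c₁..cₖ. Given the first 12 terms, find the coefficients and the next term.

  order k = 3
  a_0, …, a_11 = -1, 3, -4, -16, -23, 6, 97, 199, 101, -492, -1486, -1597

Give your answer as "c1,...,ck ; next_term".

  a_3 = 2·-4 + -3·3 + -1·-1 = -16
  a_4 = 2·-16 + -3·-4 + -1·3 = -23
  a_5 = 2·-23 + -3·-16 + -1·-4 = 6
  a_6 = 2·6 + -3·-23 + -1·-16 = 97
  a_7 = 2·97 + -3·6 + -1·-23 = 199
  a_8 = 2·199 + -3·97 + -1·6 = 101
  a_9 = 2·101 + -3·199 + -1·97 = -492
  a_10 = 2·-492 + -3·101 + -1·199 = -1486
  a_11 = 2·-1486 + -3·-492 + -1·101 = -1597
  a_12 = 2·-1597 + -3·-1486 + -1·-492 = 1756

2,-3,-1 ; 1756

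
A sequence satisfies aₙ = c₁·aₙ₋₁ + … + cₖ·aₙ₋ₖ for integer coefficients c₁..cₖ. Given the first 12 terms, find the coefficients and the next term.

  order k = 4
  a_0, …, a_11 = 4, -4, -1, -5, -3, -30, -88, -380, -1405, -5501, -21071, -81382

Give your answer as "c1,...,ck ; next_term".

3,4,-3,1 ; -313332

  a_4 = 3·-5 + 4·-1 + -3·-4 + 1·4 = -3
  a_5 = 3·-3 + 4·-5 + -3·-1 + 1·-4 = -30
  a_6 = 3·-30 + 4·-3 + -3·-5 + 1·-1 = -88
  a_7 = 3·-88 + 4·-30 + -3·-3 + 1·-5 = -380
  a_8 = 3·-380 + 4·-88 + -3·-30 + 1·-3 = -1405
  a_9 = 3·-1405 + 4·-380 + -3·-88 + 1·-30 = -5501
  a_10 = 3·-5501 + 4·-1405 + -3·-380 + 1·-88 = -21071
  a_11 = 3·-21071 + 4·-5501 + -3·-1405 + 1·-380 = -81382
  a_12 = 3·-81382 + 4·-21071 + -3·-5501 + 1·-1405 = -313332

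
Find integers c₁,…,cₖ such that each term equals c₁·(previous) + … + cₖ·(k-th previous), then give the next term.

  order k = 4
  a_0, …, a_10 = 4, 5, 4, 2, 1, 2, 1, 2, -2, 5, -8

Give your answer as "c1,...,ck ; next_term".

-1,1,-1,1 ; 17

  a_4 = -1·2 + 1·4 + -1·5 + 1·4 = 1
  a_5 = -1·1 + 1·2 + -1·4 + 1·5 = 2
  a_6 = -1·2 + 1·1 + -1·2 + 1·4 = 1
  a_7 = -1·1 + 1·2 + -1·1 + 1·2 = 2
  a_8 = -1·2 + 1·1 + -1·2 + 1·1 = -2
  a_9 = -1·-2 + 1·2 + -1·1 + 1·2 = 5
  a_10 = -1·5 + 1·-2 + -1·2 + 1·1 = -8
  a_11 = -1·-8 + 1·5 + -1·-2 + 1·2 = 17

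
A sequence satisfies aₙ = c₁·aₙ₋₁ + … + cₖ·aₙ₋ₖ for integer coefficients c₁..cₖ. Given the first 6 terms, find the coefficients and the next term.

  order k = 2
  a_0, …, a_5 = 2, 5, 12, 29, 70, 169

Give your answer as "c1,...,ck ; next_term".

2,1 ; 408

  a_2 = 2·5 + 1·2 = 12
  a_3 = 2·12 + 1·5 = 29
  a_4 = 2·29 + 1·12 = 70
  a_5 = 2·70 + 1·29 = 169
  a_6 = 2·169 + 1·70 = 408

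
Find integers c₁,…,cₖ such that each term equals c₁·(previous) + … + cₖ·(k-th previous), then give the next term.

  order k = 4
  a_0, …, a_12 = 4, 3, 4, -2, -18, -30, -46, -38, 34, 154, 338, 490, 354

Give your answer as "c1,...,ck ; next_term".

1,0,0,-4 ; -262

  a_4 = 1·-2 + 0·4 + 0·3 + -4·4 = -18
  a_5 = 1·-18 + 0·-2 + 0·4 + -4·3 = -30
  a_6 = 1·-30 + 0·-18 + 0·-2 + -4·4 = -46
  a_7 = 1·-46 + 0·-30 + 0·-18 + -4·-2 = -38
  a_8 = 1·-38 + 0·-46 + 0·-30 + -4·-18 = 34
  a_9 = 1·34 + 0·-38 + 0·-46 + -4·-30 = 154
  a_10 = 1·154 + 0·34 + 0·-38 + -4·-46 = 338
  a_11 = 1·338 + 0·154 + 0·34 + -4·-38 = 490
  a_12 = 1·490 + 0·338 + 0·154 + -4·34 = 354
  a_13 = 1·354 + 0·490 + 0·338 + -4·154 = -262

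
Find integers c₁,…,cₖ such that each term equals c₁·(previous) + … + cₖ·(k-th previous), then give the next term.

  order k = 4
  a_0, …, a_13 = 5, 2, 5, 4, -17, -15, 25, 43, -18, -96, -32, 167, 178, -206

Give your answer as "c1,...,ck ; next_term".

  a_4 = 0·4 + -2·5 + -1·2 + -1·5 = -17
  a_5 = 0·-17 + -2·4 + -1·5 + -1·2 = -15
  a_6 = 0·-15 + -2·-17 + -1·4 + -1·5 = 25
  a_7 = 0·25 + -2·-15 + -1·-17 + -1·4 = 43
  a_8 = 0·43 + -2·25 + -1·-15 + -1·-17 = -18
  a_9 = 0·-18 + -2·43 + -1·25 + -1·-15 = -96
  a_10 = 0·-96 + -2·-18 + -1·43 + -1·25 = -32
  a_11 = 0·-32 + -2·-96 + -1·-18 + -1·43 = 167
  a_12 = 0·167 + -2·-32 + -1·-96 + -1·-18 = 178
  a_13 = 0·178 + -2·167 + -1·-32 + -1·-96 = -206
  a_14 = 0·-206 + -2·178 + -1·167 + -1·-32 = -491

0,-2,-1,-1 ; -491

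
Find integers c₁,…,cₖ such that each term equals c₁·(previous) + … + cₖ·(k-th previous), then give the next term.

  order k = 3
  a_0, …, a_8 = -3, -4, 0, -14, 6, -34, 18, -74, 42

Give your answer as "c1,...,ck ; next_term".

-1,2,2 ; -154

  a_3 = -1·0 + 2·-4 + 2·-3 = -14
  a_4 = -1·-14 + 2·0 + 2·-4 = 6
  a_5 = -1·6 + 2·-14 + 2·0 = -34
  a_6 = -1·-34 + 2·6 + 2·-14 = 18
  a_7 = -1·18 + 2·-34 + 2·6 = -74
  a_8 = -1·-74 + 2·18 + 2·-34 = 42
  a_9 = -1·42 + 2·-74 + 2·18 = -154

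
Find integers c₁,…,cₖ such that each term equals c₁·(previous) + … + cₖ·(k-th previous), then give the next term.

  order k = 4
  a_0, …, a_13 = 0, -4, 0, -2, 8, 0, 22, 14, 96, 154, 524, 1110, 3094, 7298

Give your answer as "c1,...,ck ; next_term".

2,2,-3,3 ; 19026

  a_4 = 2·-2 + 2·0 + -3·-4 + 3·0 = 8
  a_5 = 2·8 + 2·-2 + -3·0 + 3·-4 = 0
  a_6 = 2·0 + 2·8 + -3·-2 + 3·0 = 22
  a_7 = 2·22 + 2·0 + -3·8 + 3·-2 = 14
  a_8 = 2·14 + 2·22 + -3·0 + 3·8 = 96
  a_9 = 2·96 + 2·14 + -3·22 + 3·0 = 154
  a_10 = 2·154 + 2·96 + -3·14 + 3·22 = 524
  a_11 = 2·524 + 2·154 + -3·96 + 3·14 = 1110
  a_12 = 2·1110 + 2·524 + -3·154 + 3·96 = 3094
  a_13 = 2·3094 + 2·1110 + -3·524 + 3·154 = 7298
  a_14 = 2·7298 + 2·3094 + -3·1110 + 3·524 = 19026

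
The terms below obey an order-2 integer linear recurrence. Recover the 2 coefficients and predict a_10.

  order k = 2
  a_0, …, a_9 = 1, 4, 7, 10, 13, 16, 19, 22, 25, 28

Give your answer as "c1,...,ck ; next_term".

  a_2 = 2·4 + -1·1 = 7
  a_3 = 2·7 + -1·4 = 10
  a_4 = 2·10 + -1·7 = 13
  a_5 = 2·13 + -1·10 = 16
  a_6 = 2·16 + -1·13 = 19
  a_7 = 2·19 + -1·16 = 22
  a_8 = 2·22 + -1·19 = 25
  a_9 = 2·25 + -1·22 = 28
  a_10 = 2·28 + -1·25 = 31

2,-1 ; 31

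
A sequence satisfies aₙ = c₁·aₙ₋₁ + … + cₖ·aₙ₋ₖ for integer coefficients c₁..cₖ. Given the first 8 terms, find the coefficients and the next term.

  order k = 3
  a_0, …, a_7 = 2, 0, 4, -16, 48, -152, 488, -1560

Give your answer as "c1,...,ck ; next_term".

-3,0,-2 ; 4984

  a_3 = -3·4 + 0·0 + -2·2 = -16
  a_4 = -3·-16 + 0·4 + -2·0 = 48
  a_5 = -3·48 + 0·-16 + -2·4 = -152
  a_6 = -3·-152 + 0·48 + -2·-16 = 488
  a_7 = -3·488 + 0·-152 + -2·48 = -1560
  a_8 = -3·-1560 + 0·488 + -2·-152 = 4984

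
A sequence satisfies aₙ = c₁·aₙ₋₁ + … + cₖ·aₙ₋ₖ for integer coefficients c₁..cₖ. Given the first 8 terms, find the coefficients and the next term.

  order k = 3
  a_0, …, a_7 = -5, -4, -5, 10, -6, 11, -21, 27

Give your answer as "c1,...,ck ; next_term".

-1,0,-1 ; -38

  a_3 = -1·-5 + 0·-4 + -1·-5 = 10
  a_4 = -1·10 + 0·-5 + -1·-4 = -6
  a_5 = -1·-6 + 0·10 + -1·-5 = 11
  a_6 = -1·11 + 0·-6 + -1·10 = -21
  a_7 = -1·-21 + 0·11 + -1·-6 = 27
  a_8 = -1·27 + 0·-21 + -1·11 = -38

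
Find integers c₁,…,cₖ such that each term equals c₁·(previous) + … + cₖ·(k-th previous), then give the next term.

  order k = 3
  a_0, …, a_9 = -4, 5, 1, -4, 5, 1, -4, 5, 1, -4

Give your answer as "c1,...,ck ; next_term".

  a_3 = 0·1 + 0·5 + 1·-4 = -4
  a_4 = 0·-4 + 0·1 + 1·5 = 5
  a_5 = 0·5 + 0·-4 + 1·1 = 1
  a_6 = 0·1 + 0·5 + 1·-4 = -4
  a_7 = 0·-4 + 0·1 + 1·5 = 5
  a_8 = 0·5 + 0·-4 + 1·1 = 1
  a_9 = 0·1 + 0·5 + 1·-4 = -4
  a_10 = 0·-4 + 0·1 + 1·5 = 5

0,0,1 ; 5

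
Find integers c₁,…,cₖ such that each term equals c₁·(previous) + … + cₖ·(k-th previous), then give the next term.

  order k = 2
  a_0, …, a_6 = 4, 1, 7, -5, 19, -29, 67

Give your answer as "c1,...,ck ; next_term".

  a_2 = -1·1 + 2·4 = 7
  a_3 = -1·7 + 2·1 = -5
  a_4 = -1·-5 + 2·7 = 19
  a_5 = -1·19 + 2·-5 = -29
  a_6 = -1·-29 + 2·19 = 67
  a_7 = -1·67 + 2·-29 = -125

-1,2 ; -125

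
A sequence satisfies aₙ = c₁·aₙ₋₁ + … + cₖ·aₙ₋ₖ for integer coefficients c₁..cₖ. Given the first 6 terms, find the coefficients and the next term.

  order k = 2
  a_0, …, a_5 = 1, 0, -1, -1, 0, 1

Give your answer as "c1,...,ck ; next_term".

  a_2 = 1·0 + -1·1 = -1
  a_3 = 1·-1 + -1·0 = -1
  a_4 = 1·-1 + -1·-1 = 0
  a_5 = 1·0 + -1·-1 = 1
  a_6 = 1·1 + -1·0 = 1

1,-1 ; 1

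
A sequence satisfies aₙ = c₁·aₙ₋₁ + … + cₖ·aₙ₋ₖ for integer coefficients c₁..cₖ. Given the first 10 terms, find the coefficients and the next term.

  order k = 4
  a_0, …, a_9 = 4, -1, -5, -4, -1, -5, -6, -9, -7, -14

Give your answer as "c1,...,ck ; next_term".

0,1,0,1 ; -13

  a_4 = 0·-4 + 1·-5 + 0·-1 + 1·4 = -1
  a_5 = 0·-1 + 1·-4 + 0·-5 + 1·-1 = -5
  a_6 = 0·-5 + 1·-1 + 0·-4 + 1·-5 = -6
  a_7 = 0·-6 + 1·-5 + 0·-1 + 1·-4 = -9
  a_8 = 0·-9 + 1·-6 + 0·-5 + 1·-1 = -7
  a_9 = 0·-7 + 1·-9 + 0·-6 + 1·-5 = -14
  a_10 = 0·-14 + 1·-7 + 0·-9 + 1·-6 = -13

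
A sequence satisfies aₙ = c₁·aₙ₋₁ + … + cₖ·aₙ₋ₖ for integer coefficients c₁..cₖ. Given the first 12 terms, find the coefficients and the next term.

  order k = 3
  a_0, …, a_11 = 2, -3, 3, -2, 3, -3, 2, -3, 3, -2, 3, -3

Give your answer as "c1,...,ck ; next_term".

0,0,-1 ; 2

  a_3 = 0·3 + 0·-3 + -1·2 = -2
  a_4 = 0·-2 + 0·3 + -1·-3 = 3
  a_5 = 0·3 + 0·-2 + -1·3 = -3
  a_6 = 0·-3 + 0·3 + -1·-2 = 2
  a_7 = 0·2 + 0·-3 + -1·3 = -3
  a_8 = 0·-3 + 0·2 + -1·-3 = 3
  a_9 = 0·3 + 0·-3 + -1·2 = -2
  a_10 = 0·-2 + 0·3 + -1·-3 = 3
  a_11 = 0·3 + 0·-2 + -1·3 = -3
  a_12 = 0·-3 + 0·3 + -1·-2 = 2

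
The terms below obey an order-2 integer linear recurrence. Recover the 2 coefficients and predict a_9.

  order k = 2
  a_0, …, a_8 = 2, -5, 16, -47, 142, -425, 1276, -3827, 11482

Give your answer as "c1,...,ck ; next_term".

-2,3 ; -34445

  a_2 = -2·-5 + 3·2 = 16
  a_3 = -2·16 + 3·-5 = -47
  a_4 = -2·-47 + 3·16 = 142
  a_5 = -2·142 + 3·-47 = -425
  a_6 = -2·-425 + 3·142 = 1276
  a_7 = -2·1276 + 3·-425 = -3827
  a_8 = -2·-3827 + 3·1276 = 11482
  a_9 = -2·11482 + 3·-3827 = -34445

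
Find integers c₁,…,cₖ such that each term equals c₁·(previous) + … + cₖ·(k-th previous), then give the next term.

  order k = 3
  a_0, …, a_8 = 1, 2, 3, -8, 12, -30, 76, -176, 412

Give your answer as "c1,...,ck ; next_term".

-2,0,-2 ; -976

  a_3 = -2·3 + 0·2 + -2·1 = -8
  a_4 = -2·-8 + 0·3 + -2·2 = 12
  a_5 = -2·12 + 0·-8 + -2·3 = -30
  a_6 = -2·-30 + 0·12 + -2·-8 = 76
  a_7 = -2·76 + 0·-30 + -2·12 = -176
  a_8 = -2·-176 + 0·76 + -2·-30 = 412
  a_9 = -2·412 + 0·-176 + -2·76 = -976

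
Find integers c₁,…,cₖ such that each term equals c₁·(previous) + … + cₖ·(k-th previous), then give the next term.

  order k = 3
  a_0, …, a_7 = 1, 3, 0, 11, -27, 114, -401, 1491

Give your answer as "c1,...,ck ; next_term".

-3,3,2 ; -5448

  a_3 = -3·0 + 3·3 + 2·1 = 11
  a_4 = -3·11 + 3·0 + 2·3 = -27
  a_5 = -3·-27 + 3·11 + 2·0 = 114
  a_6 = -3·114 + 3·-27 + 2·11 = -401
  a_7 = -3·-401 + 3·114 + 2·-27 = 1491
  a_8 = -3·1491 + 3·-401 + 2·114 = -5448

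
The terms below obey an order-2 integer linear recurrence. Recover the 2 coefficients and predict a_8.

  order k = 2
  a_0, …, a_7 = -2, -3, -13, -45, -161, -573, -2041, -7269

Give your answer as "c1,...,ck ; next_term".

  a_2 = 3·-3 + 2·-2 = -13
  a_3 = 3·-13 + 2·-3 = -45
  a_4 = 3·-45 + 2·-13 = -161
  a_5 = 3·-161 + 2·-45 = -573
  a_6 = 3·-573 + 2·-161 = -2041
  a_7 = 3·-2041 + 2·-573 = -7269
  a_8 = 3·-7269 + 2·-2041 = -25889

3,2 ; -25889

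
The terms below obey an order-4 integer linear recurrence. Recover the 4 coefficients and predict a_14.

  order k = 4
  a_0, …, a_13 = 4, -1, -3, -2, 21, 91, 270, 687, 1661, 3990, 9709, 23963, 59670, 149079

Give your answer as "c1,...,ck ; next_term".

4,-4,-1,4 ; 372509

  a_4 = 4·-2 + -4·-3 + -1·-1 + 4·4 = 21
  a_5 = 4·21 + -4·-2 + -1·-3 + 4·-1 = 91
  a_6 = 4·91 + -4·21 + -1·-2 + 4·-3 = 270
  a_7 = 4·270 + -4·91 + -1·21 + 4·-2 = 687
  a_8 = 4·687 + -4·270 + -1·91 + 4·21 = 1661
  a_9 = 4·1661 + -4·687 + -1·270 + 4·91 = 3990
  a_10 = 4·3990 + -4·1661 + -1·687 + 4·270 = 9709
  a_11 = 4·9709 + -4·3990 + -1·1661 + 4·687 = 23963
  a_12 = 4·23963 + -4·9709 + -1·3990 + 4·1661 = 59670
  a_13 = 4·59670 + -4·23963 + -1·9709 + 4·3990 = 149079
  a_14 = 4·149079 + -4·59670 + -1·23963 + 4·9709 = 372509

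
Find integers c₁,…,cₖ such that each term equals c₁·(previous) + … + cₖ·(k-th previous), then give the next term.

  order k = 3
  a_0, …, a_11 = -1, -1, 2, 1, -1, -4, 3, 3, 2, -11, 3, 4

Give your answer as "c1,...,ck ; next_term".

-1,-1,-2 ; 15

  a_3 = -1·2 + -1·-1 + -2·-1 = 1
  a_4 = -1·1 + -1·2 + -2·-1 = -1
  a_5 = -1·-1 + -1·1 + -2·2 = -4
  a_6 = -1·-4 + -1·-1 + -2·1 = 3
  a_7 = -1·3 + -1·-4 + -2·-1 = 3
  a_8 = -1·3 + -1·3 + -2·-4 = 2
  a_9 = -1·2 + -1·3 + -2·3 = -11
  a_10 = -1·-11 + -1·2 + -2·3 = 3
  a_11 = -1·3 + -1·-11 + -2·2 = 4
  a_12 = -1·4 + -1·3 + -2·-11 = 15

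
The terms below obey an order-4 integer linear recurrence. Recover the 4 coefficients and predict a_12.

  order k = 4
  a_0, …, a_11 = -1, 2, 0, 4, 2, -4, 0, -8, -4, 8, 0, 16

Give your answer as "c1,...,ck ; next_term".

0,0,0,-2 ; 8

  a_4 = 0·4 + 0·0 + 0·2 + -2·-1 = 2
  a_5 = 0·2 + 0·4 + 0·0 + -2·2 = -4
  a_6 = 0·-4 + 0·2 + 0·4 + -2·0 = 0
  a_7 = 0·0 + 0·-4 + 0·2 + -2·4 = -8
  a_8 = 0·-8 + 0·0 + 0·-4 + -2·2 = -4
  a_9 = 0·-4 + 0·-8 + 0·0 + -2·-4 = 8
  a_10 = 0·8 + 0·-4 + 0·-8 + -2·0 = 0
  a_11 = 0·0 + 0·8 + 0·-4 + -2·-8 = 16
  a_12 = 0·16 + 0·0 + 0·8 + -2·-4 = 8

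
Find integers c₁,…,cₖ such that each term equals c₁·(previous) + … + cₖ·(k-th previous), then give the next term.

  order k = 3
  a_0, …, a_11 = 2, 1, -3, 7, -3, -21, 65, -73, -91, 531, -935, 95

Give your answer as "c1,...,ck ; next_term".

  a_3 = -2·-3 + -3·1 + 2·2 = 7
  a_4 = -2·7 + -3·-3 + 2·1 = -3
  a_5 = -2·-3 + -3·7 + 2·-3 = -21
  a_6 = -2·-21 + -3·-3 + 2·7 = 65
  a_7 = -2·65 + -3·-21 + 2·-3 = -73
  a_8 = -2·-73 + -3·65 + 2·-21 = -91
  a_9 = -2·-91 + -3·-73 + 2·65 = 531
  a_10 = -2·531 + -3·-91 + 2·-73 = -935
  a_11 = -2·-935 + -3·531 + 2·-91 = 95
  a_12 = -2·95 + -3·-935 + 2·531 = 3677

-2,-3,2 ; 3677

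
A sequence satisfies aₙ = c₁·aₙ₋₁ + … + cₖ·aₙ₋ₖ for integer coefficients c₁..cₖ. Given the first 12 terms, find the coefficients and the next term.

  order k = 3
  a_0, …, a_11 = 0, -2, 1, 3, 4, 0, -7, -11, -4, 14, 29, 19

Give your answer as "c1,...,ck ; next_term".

1,-1,-1 ; -24

  a_3 = 1·1 + -1·-2 + -1·0 = 3
  a_4 = 1·3 + -1·1 + -1·-2 = 4
  a_5 = 1·4 + -1·3 + -1·1 = 0
  a_6 = 1·0 + -1·4 + -1·3 = -7
  a_7 = 1·-7 + -1·0 + -1·4 = -11
  a_8 = 1·-11 + -1·-7 + -1·0 = -4
  a_9 = 1·-4 + -1·-11 + -1·-7 = 14
  a_10 = 1·14 + -1·-4 + -1·-11 = 29
  a_11 = 1·29 + -1·14 + -1·-4 = 19
  a_12 = 1·19 + -1·29 + -1·14 = -24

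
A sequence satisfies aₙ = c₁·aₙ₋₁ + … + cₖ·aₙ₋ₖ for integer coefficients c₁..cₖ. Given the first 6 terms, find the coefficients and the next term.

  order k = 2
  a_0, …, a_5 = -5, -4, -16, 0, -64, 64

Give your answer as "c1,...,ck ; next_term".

-1,4 ; -320

  a_2 = -1·-4 + 4·-5 = -16
  a_3 = -1·-16 + 4·-4 = 0
  a_4 = -1·0 + 4·-16 = -64
  a_5 = -1·-64 + 4·0 = 64
  a_6 = -1·64 + 4·-64 = -320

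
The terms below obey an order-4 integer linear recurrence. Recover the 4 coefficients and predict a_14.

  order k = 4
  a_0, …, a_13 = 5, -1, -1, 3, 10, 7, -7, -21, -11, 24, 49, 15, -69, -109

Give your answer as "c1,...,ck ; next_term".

1,-1,-1,1 ; -6

  a_4 = 1·3 + -1·-1 + -1·-1 + 1·5 = 10
  a_5 = 1·10 + -1·3 + -1·-1 + 1·-1 = 7
  a_6 = 1·7 + -1·10 + -1·3 + 1·-1 = -7
  a_7 = 1·-7 + -1·7 + -1·10 + 1·3 = -21
  a_8 = 1·-21 + -1·-7 + -1·7 + 1·10 = -11
  a_9 = 1·-11 + -1·-21 + -1·-7 + 1·7 = 24
  a_10 = 1·24 + -1·-11 + -1·-21 + 1·-7 = 49
  a_11 = 1·49 + -1·24 + -1·-11 + 1·-21 = 15
  a_12 = 1·15 + -1·49 + -1·24 + 1·-11 = -69
  a_13 = 1·-69 + -1·15 + -1·49 + 1·24 = -109
  a_14 = 1·-109 + -1·-69 + -1·15 + 1·49 = -6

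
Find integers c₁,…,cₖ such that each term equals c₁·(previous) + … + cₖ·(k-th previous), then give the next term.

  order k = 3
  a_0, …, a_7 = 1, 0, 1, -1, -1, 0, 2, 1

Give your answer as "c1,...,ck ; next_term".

  a_3 = 0·1 + -1·0 + -1·1 = -1
  a_4 = 0·-1 + -1·1 + -1·0 = -1
  a_5 = 0·-1 + -1·-1 + -1·1 = 0
  a_6 = 0·0 + -1·-1 + -1·-1 = 2
  a_7 = 0·2 + -1·0 + -1·-1 = 1
  a_8 = 0·1 + -1·2 + -1·0 = -2

0,-1,-1 ; -2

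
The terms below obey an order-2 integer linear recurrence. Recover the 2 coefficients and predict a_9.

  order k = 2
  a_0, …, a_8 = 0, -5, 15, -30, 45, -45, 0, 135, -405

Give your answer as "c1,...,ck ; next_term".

-3,-3 ; 810

  a_2 = -3·-5 + -3·0 = 15
  a_3 = -3·15 + -3·-5 = -30
  a_4 = -3·-30 + -3·15 = 45
  a_5 = -3·45 + -3·-30 = -45
  a_6 = -3·-45 + -3·45 = 0
  a_7 = -3·0 + -3·-45 = 135
  a_8 = -3·135 + -3·0 = -405
  a_9 = -3·-405 + -3·135 = 810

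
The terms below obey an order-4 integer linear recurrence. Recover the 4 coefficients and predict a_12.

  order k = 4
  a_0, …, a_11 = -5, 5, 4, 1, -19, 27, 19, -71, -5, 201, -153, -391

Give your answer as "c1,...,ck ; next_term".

-1,-2,0,2 ; 687

  a_4 = -1·1 + -2·4 + 0·5 + 2·-5 = -19
  a_5 = -1·-19 + -2·1 + 0·4 + 2·5 = 27
  a_6 = -1·27 + -2·-19 + 0·1 + 2·4 = 19
  a_7 = -1·19 + -2·27 + 0·-19 + 2·1 = -71
  a_8 = -1·-71 + -2·19 + 0·27 + 2·-19 = -5
  a_9 = -1·-5 + -2·-71 + 0·19 + 2·27 = 201
  a_10 = -1·201 + -2·-5 + 0·-71 + 2·19 = -153
  a_11 = -1·-153 + -2·201 + 0·-5 + 2·-71 = -391
  a_12 = -1·-391 + -2·-153 + 0·201 + 2·-5 = 687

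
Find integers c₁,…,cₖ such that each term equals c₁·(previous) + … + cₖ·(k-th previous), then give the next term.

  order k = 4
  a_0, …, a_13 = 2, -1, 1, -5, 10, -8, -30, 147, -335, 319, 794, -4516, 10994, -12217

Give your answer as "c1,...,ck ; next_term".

-3,-4,3,1 ; -20079

  a_4 = -3·-5 + -4·1 + 3·-1 + 1·2 = 10
  a_5 = -3·10 + -4·-5 + 3·1 + 1·-1 = -8
  a_6 = -3·-8 + -4·10 + 3·-5 + 1·1 = -30
  a_7 = -3·-30 + -4·-8 + 3·10 + 1·-5 = 147
  a_8 = -3·147 + -4·-30 + 3·-8 + 1·10 = -335
  a_9 = -3·-335 + -4·147 + 3·-30 + 1·-8 = 319
  a_10 = -3·319 + -4·-335 + 3·147 + 1·-30 = 794
  a_11 = -3·794 + -4·319 + 3·-335 + 1·147 = -4516
  a_12 = -3·-4516 + -4·794 + 3·319 + 1·-335 = 10994
  a_13 = -3·10994 + -4·-4516 + 3·794 + 1·319 = -12217
  a_14 = -3·-12217 + -4·10994 + 3·-4516 + 1·794 = -20079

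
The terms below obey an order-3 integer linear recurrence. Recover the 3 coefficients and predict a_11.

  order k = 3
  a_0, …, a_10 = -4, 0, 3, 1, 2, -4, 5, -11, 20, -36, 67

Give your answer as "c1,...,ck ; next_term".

-1,1,-1 ; -123

  a_3 = -1·3 + 1·0 + -1·-4 = 1
  a_4 = -1·1 + 1·3 + -1·0 = 2
  a_5 = -1·2 + 1·1 + -1·3 = -4
  a_6 = -1·-4 + 1·2 + -1·1 = 5
  a_7 = -1·5 + 1·-4 + -1·2 = -11
  a_8 = -1·-11 + 1·5 + -1·-4 = 20
  a_9 = -1·20 + 1·-11 + -1·5 = -36
  a_10 = -1·-36 + 1·20 + -1·-11 = 67
  a_11 = -1·67 + 1·-36 + -1·20 = -123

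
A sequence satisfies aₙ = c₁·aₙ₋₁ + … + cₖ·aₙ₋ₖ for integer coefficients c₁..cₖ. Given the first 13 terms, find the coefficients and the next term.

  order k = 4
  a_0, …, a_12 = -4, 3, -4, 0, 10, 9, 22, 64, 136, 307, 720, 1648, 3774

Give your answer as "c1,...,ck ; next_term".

2,0,2,-1 ; 8681

  a_4 = 2·0 + 0·-4 + 2·3 + -1·-4 = 10
  a_5 = 2·10 + 0·0 + 2·-4 + -1·3 = 9
  a_6 = 2·9 + 0·10 + 2·0 + -1·-4 = 22
  a_7 = 2·22 + 0·9 + 2·10 + -1·0 = 64
  a_8 = 2·64 + 0·22 + 2·9 + -1·10 = 136
  a_9 = 2·136 + 0·64 + 2·22 + -1·9 = 307
  a_10 = 2·307 + 0·136 + 2·64 + -1·22 = 720
  a_11 = 2·720 + 0·307 + 2·136 + -1·64 = 1648
  a_12 = 2·1648 + 0·720 + 2·307 + -1·136 = 3774
  a_13 = 2·3774 + 0·1648 + 2·720 + -1·307 = 8681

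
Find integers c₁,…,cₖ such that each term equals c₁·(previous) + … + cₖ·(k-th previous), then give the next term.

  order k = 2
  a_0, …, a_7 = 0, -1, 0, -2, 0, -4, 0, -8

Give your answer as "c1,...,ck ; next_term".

  a_2 = 0·-1 + 2·0 = 0
  a_3 = 0·0 + 2·-1 = -2
  a_4 = 0·-2 + 2·0 = 0
  a_5 = 0·0 + 2·-2 = -4
  a_6 = 0·-4 + 2·0 = 0
  a_7 = 0·0 + 2·-4 = -8
  a_8 = 0·-8 + 2·0 = 0

0,2 ; 0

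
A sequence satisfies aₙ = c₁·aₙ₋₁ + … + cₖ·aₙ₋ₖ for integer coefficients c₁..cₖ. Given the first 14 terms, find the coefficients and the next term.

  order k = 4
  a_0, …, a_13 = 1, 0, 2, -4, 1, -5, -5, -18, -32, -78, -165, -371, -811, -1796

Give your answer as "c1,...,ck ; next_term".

  a_4 = 1·-4 + 2·2 + 1·0 + 1·1 = 1
  a_5 = 1·1 + 2·-4 + 1·2 + 1·0 = -5
  a_6 = 1·-5 + 2·1 + 1·-4 + 1·2 = -5
  a_7 = 1·-5 + 2·-5 + 1·1 + 1·-4 = -18
  a_8 = 1·-18 + 2·-5 + 1·-5 + 1·1 = -32
  a_9 = 1·-32 + 2·-18 + 1·-5 + 1·-5 = -78
  a_10 = 1·-78 + 2·-32 + 1·-18 + 1·-5 = -165
  a_11 = 1·-165 + 2·-78 + 1·-32 + 1·-18 = -371
  a_12 = 1·-371 + 2·-165 + 1·-78 + 1·-32 = -811
  a_13 = 1·-811 + 2·-371 + 1·-165 + 1·-78 = -1796
  a_14 = 1·-1796 + 2·-811 + 1·-371 + 1·-165 = -3954

1,2,1,1 ; -3954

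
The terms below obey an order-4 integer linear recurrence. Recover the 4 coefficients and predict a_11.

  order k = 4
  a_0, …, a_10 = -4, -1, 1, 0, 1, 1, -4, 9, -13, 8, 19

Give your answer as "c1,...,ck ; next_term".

-2,-1,2,-1 ; -81

  a_4 = -2·0 + -1·1 + 2·-1 + -1·-4 = 1
  a_5 = -2·1 + -1·0 + 2·1 + -1·-1 = 1
  a_6 = -2·1 + -1·1 + 2·0 + -1·1 = -4
  a_7 = -2·-4 + -1·1 + 2·1 + -1·0 = 9
  a_8 = -2·9 + -1·-4 + 2·1 + -1·1 = -13
  a_9 = -2·-13 + -1·9 + 2·-4 + -1·1 = 8
  a_10 = -2·8 + -1·-13 + 2·9 + -1·-4 = 19
  a_11 = -2·19 + -1·8 + 2·-13 + -1·9 = -81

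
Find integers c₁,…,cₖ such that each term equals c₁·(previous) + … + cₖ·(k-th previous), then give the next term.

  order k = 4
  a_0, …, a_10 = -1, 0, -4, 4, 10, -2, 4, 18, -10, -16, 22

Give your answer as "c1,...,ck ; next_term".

1,-1,2,-2 ; -18

  a_4 = 1·4 + -1·-4 + 2·0 + -2·-1 = 10
  a_5 = 1·10 + -1·4 + 2·-4 + -2·0 = -2
  a_6 = 1·-2 + -1·10 + 2·4 + -2·-4 = 4
  a_7 = 1·4 + -1·-2 + 2·10 + -2·4 = 18
  a_8 = 1·18 + -1·4 + 2·-2 + -2·10 = -10
  a_9 = 1·-10 + -1·18 + 2·4 + -2·-2 = -16
  a_10 = 1·-16 + -1·-10 + 2·18 + -2·4 = 22
  a_11 = 1·22 + -1·-16 + 2·-10 + -2·18 = -18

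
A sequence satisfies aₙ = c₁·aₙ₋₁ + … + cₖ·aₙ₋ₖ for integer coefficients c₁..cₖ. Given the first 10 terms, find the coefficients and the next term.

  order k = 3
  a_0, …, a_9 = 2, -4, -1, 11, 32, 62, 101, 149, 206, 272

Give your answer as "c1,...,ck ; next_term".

3,-3,1 ; 347

  a_3 = 3·-1 + -3·-4 + 1·2 = 11
  a_4 = 3·11 + -3·-1 + 1·-4 = 32
  a_5 = 3·32 + -3·11 + 1·-1 = 62
  a_6 = 3·62 + -3·32 + 1·11 = 101
  a_7 = 3·101 + -3·62 + 1·32 = 149
  a_8 = 3·149 + -3·101 + 1·62 = 206
  a_9 = 3·206 + -3·149 + 1·101 = 272
  a_10 = 3·272 + -3·206 + 1·149 = 347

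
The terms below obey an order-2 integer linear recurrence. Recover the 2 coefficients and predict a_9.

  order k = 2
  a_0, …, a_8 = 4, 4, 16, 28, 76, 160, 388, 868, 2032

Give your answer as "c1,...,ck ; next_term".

  a_2 = 1·4 + 3·4 = 16
  a_3 = 1·16 + 3·4 = 28
  a_4 = 1·28 + 3·16 = 76
  a_5 = 1·76 + 3·28 = 160
  a_6 = 1·160 + 3·76 = 388
  a_7 = 1·388 + 3·160 = 868
  a_8 = 1·868 + 3·388 = 2032
  a_9 = 1·2032 + 3·868 = 4636

1,3 ; 4636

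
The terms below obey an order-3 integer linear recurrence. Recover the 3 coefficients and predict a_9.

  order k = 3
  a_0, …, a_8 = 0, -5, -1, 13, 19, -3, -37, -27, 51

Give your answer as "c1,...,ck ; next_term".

2,-3,2 ; 109

  a_3 = 2·-1 + -3·-5 + 2·0 = 13
  a_4 = 2·13 + -3·-1 + 2·-5 = 19
  a_5 = 2·19 + -3·13 + 2·-1 = -3
  a_6 = 2·-3 + -3·19 + 2·13 = -37
  a_7 = 2·-37 + -3·-3 + 2·19 = -27
  a_8 = 2·-27 + -3·-37 + 2·-3 = 51
  a_9 = 2·51 + -3·-27 + 2·-37 = 109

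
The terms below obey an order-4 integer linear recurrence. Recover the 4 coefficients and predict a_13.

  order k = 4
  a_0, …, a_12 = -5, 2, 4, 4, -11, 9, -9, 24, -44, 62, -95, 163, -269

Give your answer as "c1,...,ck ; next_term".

  a_4 = -1·4 + 0·4 + -1·2 + 1·-5 = -11
  a_5 = -1·-11 + 0·4 + -1·4 + 1·2 = 9
  a_6 = -1·9 + 0·-11 + -1·4 + 1·4 = -9
  a_7 = -1·-9 + 0·9 + -1·-11 + 1·4 = 24
  a_8 = -1·24 + 0·-9 + -1·9 + 1·-11 = -44
  a_9 = -1·-44 + 0·24 + -1·-9 + 1·9 = 62
  a_10 = -1·62 + 0·-44 + -1·24 + 1·-9 = -95
  a_11 = -1·-95 + 0·62 + -1·-44 + 1·24 = 163
  a_12 = -1·163 + 0·-95 + -1·62 + 1·-44 = -269
  a_13 = -1·-269 + 0·163 + -1·-95 + 1·62 = 426

-1,0,-1,1 ; 426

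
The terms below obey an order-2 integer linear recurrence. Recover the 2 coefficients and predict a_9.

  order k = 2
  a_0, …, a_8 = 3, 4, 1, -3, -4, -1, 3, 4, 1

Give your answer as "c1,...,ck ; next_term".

1,-1 ; -3

  a_2 = 1·4 + -1·3 = 1
  a_3 = 1·1 + -1·4 = -3
  a_4 = 1·-3 + -1·1 = -4
  a_5 = 1·-4 + -1·-3 = -1
  a_6 = 1·-1 + -1·-4 = 3
  a_7 = 1·3 + -1·-1 = 4
  a_8 = 1·4 + -1·3 = 1
  a_9 = 1·1 + -1·4 = -3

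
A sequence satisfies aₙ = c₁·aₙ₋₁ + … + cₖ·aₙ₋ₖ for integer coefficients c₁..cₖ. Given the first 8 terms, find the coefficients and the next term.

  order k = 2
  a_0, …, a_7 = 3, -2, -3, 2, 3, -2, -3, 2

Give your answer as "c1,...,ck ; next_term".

0,-1 ; 3

  a_2 = 0·-2 + -1·3 = -3
  a_3 = 0·-3 + -1·-2 = 2
  a_4 = 0·2 + -1·-3 = 3
  a_5 = 0·3 + -1·2 = -2
  a_6 = 0·-2 + -1·3 = -3
  a_7 = 0·-3 + -1·-2 = 2
  a_8 = 0·2 + -1·-3 = 3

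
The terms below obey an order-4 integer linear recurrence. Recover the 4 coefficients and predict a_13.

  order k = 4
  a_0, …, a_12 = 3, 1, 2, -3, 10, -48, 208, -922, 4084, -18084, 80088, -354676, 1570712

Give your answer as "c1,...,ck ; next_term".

-4,2,0,-2 ; -6956032

  a_4 = -4·-3 + 2·2 + 0·1 + -2·3 = 10
  a_5 = -4·10 + 2·-3 + 0·2 + -2·1 = -48
  a_6 = -4·-48 + 2·10 + 0·-3 + -2·2 = 208
  a_7 = -4·208 + 2·-48 + 0·10 + -2·-3 = -922
  a_8 = -4·-922 + 2·208 + 0·-48 + -2·10 = 4084
  a_9 = -4·4084 + 2·-922 + 0·208 + -2·-48 = -18084
  a_10 = -4·-18084 + 2·4084 + 0·-922 + -2·208 = 80088
  a_11 = -4·80088 + 2·-18084 + 0·4084 + -2·-922 = -354676
  a_12 = -4·-354676 + 2·80088 + 0·-18084 + -2·4084 = 1570712
  a_13 = -4·1570712 + 2·-354676 + 0·80088 + -2·-18084 = -6956032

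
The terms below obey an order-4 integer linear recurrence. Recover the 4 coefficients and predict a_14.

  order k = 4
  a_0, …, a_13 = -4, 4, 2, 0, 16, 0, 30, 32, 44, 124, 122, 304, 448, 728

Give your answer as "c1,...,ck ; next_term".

  a_4 = 0·0 + 2·2 + 2·4 + -1·-4 = 16
  a_5 = 0·16 + 2·0 + 2·2 + -1·4 = 0
  a_6 = 0·0 + 2·16 + 2·0 + -1·2 = 30
  a_7 = 0·30 + 2·0 + 2·16 + -1·0 = 32
  a_8 = 0·32 + 2·30 + 2·0 + -1·16 = 44
  a_9 = 0·44 + 2·32 + 2·30 + -1·0 = 124
  a_10 = 0·124 + 2·44 + 2·32 + -1·30 = 122
  a_11 = 0·122 + 2·124 + 2·44 + -1·32 = 304
  a_12 = 0·304 + 2·122 + 2·124 + -1·44 = 448
  a_13 = 0·448 + 2·304 + 2·122 + -1·124 = 728
  a_14 = 0·728 + 2·448 + 2·304 + -1·122 = 1382

0,2,2,-1 ; 1382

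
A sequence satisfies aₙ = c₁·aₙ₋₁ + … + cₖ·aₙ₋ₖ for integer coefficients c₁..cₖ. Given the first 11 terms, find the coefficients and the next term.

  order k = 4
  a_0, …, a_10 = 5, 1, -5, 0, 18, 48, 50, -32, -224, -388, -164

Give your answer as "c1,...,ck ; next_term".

2,-2,-2,2 ; 832

  a_4 = 2·0 + -2·-5 + -2·1 + 2·5 = 18
  a_5 = 2·18 + -2·0 + -2·-5 + 2·1 = 48
  a_6 = 2·48 + -2·18 + -2·0 + 2·-5 = 50
  a_7 = 2·50 + -2·48 + -2·18 + 2·0 = -32
  a_8 = 2·-32 + -2·50 + -2·48 + 2·18 = -224
  a_9 = 2·-224 + -2·-32 + -2·50 + 2·48 = -388
  a_10 = 2·-388 + -2·-224 + -2·-32 + 2·50 = -164
  a_11 = 2·-164 + -2·-388 + -2·-224 + 2·-32 = 832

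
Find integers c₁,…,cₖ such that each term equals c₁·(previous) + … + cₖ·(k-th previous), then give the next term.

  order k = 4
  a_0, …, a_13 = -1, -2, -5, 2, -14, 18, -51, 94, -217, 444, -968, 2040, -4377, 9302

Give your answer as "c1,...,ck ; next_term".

-2,1,2,1 ; -19869

  a_4 = -2·2 + 1·-5 + 2·-2 + 1·-1 = -14
  a_5 = -2·-14 + 1·2 + 2·-5 + 1·-2 = 18
  a_6 = -2·18 + 1·-14 + 2·2 + 1·-5 = -51
  a_7 = -2·-51 + 1·18 + 2·-14 + 1·2 = 94
  a_8 = -2·94 + 1·-51 + 2·18 + 1·-14 = -217
  a_9 = -2·-217 + 1·94 + 2·-51 + 1·18 = 444
  a_10 = -2·444 + 1·-217 + 2·94 + 1·-51 = -968
  a_11 = -2·-968 + 1·444 + 2·-217 + 1·94 = 2040
  a_12 = -2·2040 + 1·-968 + 2·444 + 1·-217 = -4377
  a_13 = -2·-4377 + 1·2040 + 2·-968 + 1·444 = 9302
  a_14 = -2·9302 + 1·-4377 + 2·2040 + 1·-968 = -19869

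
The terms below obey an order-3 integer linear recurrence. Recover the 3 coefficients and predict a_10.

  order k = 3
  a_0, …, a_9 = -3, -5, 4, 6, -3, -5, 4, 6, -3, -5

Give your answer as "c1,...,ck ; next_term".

  a_3 = 1·4 + -1·-5 + 1·-3 = 6
  a_4 = 1·6 + -1·4 + 1·-5 = -3
  a_5 = 1·-3 + -1·6 + 1·4 = -5
  a_6 = 1·-5 + -1·-3 + 1·6 = 4
  a_7 = 1·4 + -1·-5 + 1·-3 = 6
  a_8 = 1·6 + -1·4 + 1·-5 = -3
  a_9 = 1·-3 + -1·6 + 1·4 = -5
  a_10 = 1·-5 + -1·-3 + 1·6 = 4

1,-1,1 ; 4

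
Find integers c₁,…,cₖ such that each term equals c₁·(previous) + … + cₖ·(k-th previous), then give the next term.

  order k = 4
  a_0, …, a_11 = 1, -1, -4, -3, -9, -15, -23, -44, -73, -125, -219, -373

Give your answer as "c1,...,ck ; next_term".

1,1,1,-1 ; -644

  a_4 = 1·-3 + 1·-4 + 1·-1 + -1·1 = -9
  a_5 = 1·-9 + 1·-3 + 1·-4 + -1·-1 = -15
  a_6 = 1·-15 + 1·-9 + 1·-3 + -1·-4 = -23
  a_7 = 1·-23 + 1·-15 + 1·-9 + -1·-3 = -44
  a_8 = 1·-44 + 1·-23 + 1·-15 + -1·-9 = -73
  a_9 = 1·-73 + 1·-44 + 1·-23 + -1·-15 = -125
  a_10 = 1·-125 + 1·-73 + 1·-44 + -1·-23 = -219
  a_11 = 1·-219 + 1·-125 + 1·-73 + -1·-44 = -373
  a_12 = 1·-373 + 1·-219 + 1·-125 + -1·-73 = -644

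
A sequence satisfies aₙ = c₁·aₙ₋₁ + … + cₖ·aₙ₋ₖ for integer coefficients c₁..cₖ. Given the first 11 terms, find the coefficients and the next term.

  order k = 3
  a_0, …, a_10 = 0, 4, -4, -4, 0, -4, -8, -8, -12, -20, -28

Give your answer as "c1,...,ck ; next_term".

1,0,1 ; -40

  a_3 = 1·-4 + 0·4 + 1·0 = -4
  a_4 = 1·-4 + 0·-4 + 1·4 = 0
  a_5 = 1·0 + 0·-4 + 1·-4 = -4
  a_6 = 1·-4 + 0·0 + 1·-4 = -8
  a_7 = 1·-8 + 0·-4 + 1·0 = -8
  a_8 = 1·-8 + 0·-8 + 1·-4 = -12
  a_9 = 1·-12 + 0·-8 + 1·-8 = -20
  a_10 = 1·-20 + 0·-12 + 1·-8 = -28
  a_11 = 1·-28 + 0·-20 + 1·-12 = -40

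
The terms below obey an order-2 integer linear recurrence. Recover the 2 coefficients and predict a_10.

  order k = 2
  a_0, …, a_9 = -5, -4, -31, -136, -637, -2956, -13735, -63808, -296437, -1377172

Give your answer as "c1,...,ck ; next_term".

  a_2 = 4·-4 + 3·-5 = -31
  a_3 = 4·-31 + 3·-4 = -136
  a_4 = 4·-136 + 3·-31 = -637
  a_5 = 4·-637 + 3·-136 = -2956
  a_6 = 4·-2956 + 3·-637 = -13735
  a_7 = 4·-13735 + 3·-2956 = -63808
  a_8 = 4·-63808 + 3·-13735 = -296437
  a_9 = 4·-296437 + 3·-63808 = -1377172
  a_10 = 4·-1377172 + 3·-296437 = -6397999

4,3 ; -6397999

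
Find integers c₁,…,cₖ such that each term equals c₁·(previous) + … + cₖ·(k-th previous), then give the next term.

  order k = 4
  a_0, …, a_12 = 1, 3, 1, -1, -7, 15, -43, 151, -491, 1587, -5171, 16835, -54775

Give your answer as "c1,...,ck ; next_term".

-3,0,-3,-1 ; 178251

  a_4 = -3·-1 + 0·1 + -3·3 + -1·1 = -7
  a_5 = -3·-7 + 0·-1 + -3·1 + -1·3 = 15
  a_6 = -3·15 + 0·-7 + -3·-1 + -1·1 = -43
  a_7 = -3·-43 + 0·15 + -3·-7 + -1·-1 = 151
  a_8 = -3·151 + 0·-43 + -3·15 + -1·-7 = -491
  a_9 = -3·-491 + 0·151 + -3·-43 + -1·15 = 1587
  a_10 = -3·1587 + 0·-491 + -3·151 + -1·-43 = -5171
  a_11 = -3·-5171 + 0·1587 + -3·-491 + -1·151 = 16835
  a_12 = -3·16835 + 0·-5171 + -3·1587 + -1·-491 = -54775
  a_13 = -3·-54775 + 0·16835 + -3·-5171 + -1·1587 = 178251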